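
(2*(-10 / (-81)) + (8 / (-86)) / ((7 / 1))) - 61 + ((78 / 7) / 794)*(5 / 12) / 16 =-37642868965 / 619472448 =-60.77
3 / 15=1 / 5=0.20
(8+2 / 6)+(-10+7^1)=16 / 3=5.33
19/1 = 19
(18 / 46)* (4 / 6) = 6 / 23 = 0.26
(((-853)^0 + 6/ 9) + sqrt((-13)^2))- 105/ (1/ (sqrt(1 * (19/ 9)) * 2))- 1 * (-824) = 2516/ 3- 70 * sqrt(19) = 533.54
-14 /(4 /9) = -63 /2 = -31.50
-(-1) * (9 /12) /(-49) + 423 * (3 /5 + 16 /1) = 6881349 /980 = 7021.78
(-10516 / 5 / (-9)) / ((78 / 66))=197.74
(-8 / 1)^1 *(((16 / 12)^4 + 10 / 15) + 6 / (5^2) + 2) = -98288 / 2025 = -48.54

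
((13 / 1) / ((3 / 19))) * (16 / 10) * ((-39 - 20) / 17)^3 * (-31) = 12580696024 / 73695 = 170713.02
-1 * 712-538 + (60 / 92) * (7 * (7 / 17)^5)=-40819124015 / 32656711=-1249.95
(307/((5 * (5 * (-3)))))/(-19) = 307/1425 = 0.22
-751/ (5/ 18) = -13518/ 5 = -2703.60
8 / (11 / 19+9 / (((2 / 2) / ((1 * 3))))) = 38 / 131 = 0.29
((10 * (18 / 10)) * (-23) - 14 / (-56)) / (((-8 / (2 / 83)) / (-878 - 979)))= -3073335 / 1328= -2314.26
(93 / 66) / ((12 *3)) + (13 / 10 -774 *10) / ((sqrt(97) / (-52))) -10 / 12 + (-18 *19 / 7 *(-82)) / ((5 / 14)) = 44418551 / 3960 + 2012062 *sqrt(97) / 485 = 52075.59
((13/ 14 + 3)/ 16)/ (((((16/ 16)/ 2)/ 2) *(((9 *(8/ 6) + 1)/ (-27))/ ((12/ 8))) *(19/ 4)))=-4455/ 6916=-0.64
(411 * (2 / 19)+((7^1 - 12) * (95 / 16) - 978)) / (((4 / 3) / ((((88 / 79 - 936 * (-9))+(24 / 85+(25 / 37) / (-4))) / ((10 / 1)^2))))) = -1472930852536683 / 24169702400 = -60941.21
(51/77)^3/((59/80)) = 10612080/26935447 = 0.39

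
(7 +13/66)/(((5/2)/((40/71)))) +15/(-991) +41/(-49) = 87603662/113773737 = 0.77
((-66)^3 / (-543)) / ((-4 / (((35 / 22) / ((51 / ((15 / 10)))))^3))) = -0.01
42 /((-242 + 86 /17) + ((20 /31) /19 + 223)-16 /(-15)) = -6308190 /1928587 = -3.27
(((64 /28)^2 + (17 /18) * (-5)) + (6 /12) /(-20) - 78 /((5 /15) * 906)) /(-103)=-583309 /274354920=-0.00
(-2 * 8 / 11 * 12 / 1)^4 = 1358954496 / 14641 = 92818.42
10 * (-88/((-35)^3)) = 0.02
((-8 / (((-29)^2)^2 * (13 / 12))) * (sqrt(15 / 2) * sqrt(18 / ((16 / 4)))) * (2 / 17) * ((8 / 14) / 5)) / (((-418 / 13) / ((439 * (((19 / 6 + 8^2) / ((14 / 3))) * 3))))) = 0.00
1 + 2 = 3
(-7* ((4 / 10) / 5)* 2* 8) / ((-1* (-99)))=-224 / 2475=-0.09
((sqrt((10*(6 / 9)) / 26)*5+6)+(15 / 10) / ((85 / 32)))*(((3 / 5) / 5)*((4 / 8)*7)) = 7*sqrt(390) / 130+5859 / 2125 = 3.82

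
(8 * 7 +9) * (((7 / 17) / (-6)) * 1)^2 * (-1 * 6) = -3185 / 1734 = -1.84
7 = 7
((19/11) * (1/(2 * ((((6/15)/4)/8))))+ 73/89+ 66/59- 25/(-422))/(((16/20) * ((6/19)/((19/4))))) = 1042570976445/780004544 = 1336.62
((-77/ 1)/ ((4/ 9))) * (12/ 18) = -231/ 2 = -115.50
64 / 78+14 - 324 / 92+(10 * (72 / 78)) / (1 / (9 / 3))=34975 / 897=38.99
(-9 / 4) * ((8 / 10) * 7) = -63 / 5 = -12.60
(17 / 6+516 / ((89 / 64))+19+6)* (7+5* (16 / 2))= 10011329 / 534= 18747.81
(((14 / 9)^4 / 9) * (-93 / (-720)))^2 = 0.01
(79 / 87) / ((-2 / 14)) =-553 / 87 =-6.36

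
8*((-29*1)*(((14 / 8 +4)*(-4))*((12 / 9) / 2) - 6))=14848 / 3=4949.33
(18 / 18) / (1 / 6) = 6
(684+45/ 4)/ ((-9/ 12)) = -927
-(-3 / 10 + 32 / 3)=-10.37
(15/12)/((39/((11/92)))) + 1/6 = 2447/14352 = 0.17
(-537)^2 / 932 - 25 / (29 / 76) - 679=-11760111 / 27028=-435.11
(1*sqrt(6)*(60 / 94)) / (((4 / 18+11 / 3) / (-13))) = -702*sqrt(6) / 329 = -5.23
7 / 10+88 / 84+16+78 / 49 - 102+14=-68.66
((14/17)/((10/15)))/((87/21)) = 147/493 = 0.30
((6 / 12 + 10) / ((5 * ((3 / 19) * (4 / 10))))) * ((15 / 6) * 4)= 665 / 2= 332.50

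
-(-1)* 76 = 76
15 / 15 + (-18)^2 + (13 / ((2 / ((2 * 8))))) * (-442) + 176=-45467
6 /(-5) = -6 /5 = -1.20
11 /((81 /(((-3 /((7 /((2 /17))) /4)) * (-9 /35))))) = 88 /12495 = 0.01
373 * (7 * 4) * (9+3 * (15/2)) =328986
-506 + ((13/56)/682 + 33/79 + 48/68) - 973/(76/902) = -11746047631775/974545264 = -12052.85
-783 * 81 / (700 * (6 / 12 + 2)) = -63423 / 1750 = -36.24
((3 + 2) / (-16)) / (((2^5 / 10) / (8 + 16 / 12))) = -175 / 192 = -0.91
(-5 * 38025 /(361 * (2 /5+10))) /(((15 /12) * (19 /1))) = -14625 /6859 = -2.13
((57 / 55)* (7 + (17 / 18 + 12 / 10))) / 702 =15637 / 1158300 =0.01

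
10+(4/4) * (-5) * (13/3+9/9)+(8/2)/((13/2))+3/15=-15.85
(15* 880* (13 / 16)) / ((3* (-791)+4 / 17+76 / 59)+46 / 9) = -96814575 / 21361181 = -4.53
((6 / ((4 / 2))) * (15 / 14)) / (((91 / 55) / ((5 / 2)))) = 12375 / 2548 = 4.86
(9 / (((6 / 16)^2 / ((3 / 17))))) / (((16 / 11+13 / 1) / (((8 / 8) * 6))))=4224 / 901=4.69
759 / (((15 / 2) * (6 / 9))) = 759 / 5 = 151.80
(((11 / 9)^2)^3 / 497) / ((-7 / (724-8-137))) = -341911273 / 616294413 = -0.55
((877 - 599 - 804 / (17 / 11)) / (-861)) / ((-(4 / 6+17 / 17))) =-4118 / 24395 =-0.17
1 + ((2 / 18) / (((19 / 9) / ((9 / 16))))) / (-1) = 295 / 304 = 0.97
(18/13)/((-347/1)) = -0.00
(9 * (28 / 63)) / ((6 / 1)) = 2 / 3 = 0.67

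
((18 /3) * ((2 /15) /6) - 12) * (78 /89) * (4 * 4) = -832 /5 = -166.40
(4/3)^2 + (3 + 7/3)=64/9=7.11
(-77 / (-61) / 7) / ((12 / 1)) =11 / 732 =0.02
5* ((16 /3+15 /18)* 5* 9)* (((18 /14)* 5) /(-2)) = -124875 /28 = -4459.82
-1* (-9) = 9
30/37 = 0.81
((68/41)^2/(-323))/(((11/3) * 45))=-272/5269935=-0.00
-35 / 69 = -0.51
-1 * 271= -271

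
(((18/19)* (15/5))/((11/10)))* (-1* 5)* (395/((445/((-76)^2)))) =-64843200/979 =-66234.12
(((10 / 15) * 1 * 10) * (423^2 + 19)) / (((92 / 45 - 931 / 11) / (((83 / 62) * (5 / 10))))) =-12253464300 / 1267373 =-9668.40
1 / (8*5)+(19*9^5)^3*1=56488291001487899641 / 40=1412207275037197491.02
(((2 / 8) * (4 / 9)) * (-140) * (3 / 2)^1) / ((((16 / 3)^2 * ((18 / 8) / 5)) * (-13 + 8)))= 35 / 96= 0.36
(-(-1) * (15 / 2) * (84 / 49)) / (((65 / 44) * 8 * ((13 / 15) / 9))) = 13365 / 1183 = 11.30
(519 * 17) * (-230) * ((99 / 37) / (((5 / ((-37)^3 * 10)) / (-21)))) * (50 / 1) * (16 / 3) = -3080355073488000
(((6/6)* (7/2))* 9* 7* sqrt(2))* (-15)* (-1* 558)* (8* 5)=73823400* sqrt(2)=104402053.50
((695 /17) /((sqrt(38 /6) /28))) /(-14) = -1390 * sqrt(57) /323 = -32.49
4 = 4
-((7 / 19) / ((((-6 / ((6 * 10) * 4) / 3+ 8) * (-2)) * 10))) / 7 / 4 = 3 / 36442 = 0.00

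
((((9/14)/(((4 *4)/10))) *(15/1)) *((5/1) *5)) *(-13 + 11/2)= -253125/224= -1130.02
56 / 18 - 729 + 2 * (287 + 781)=12691 / 9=1410.11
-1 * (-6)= 6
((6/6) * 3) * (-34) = -102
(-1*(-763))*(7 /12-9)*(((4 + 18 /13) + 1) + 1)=-616504 /13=-47423.38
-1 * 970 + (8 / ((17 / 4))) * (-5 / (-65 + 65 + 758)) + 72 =-898.01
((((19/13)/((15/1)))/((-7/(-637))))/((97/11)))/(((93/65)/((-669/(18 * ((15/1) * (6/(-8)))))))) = 8482474/3653505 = 2.32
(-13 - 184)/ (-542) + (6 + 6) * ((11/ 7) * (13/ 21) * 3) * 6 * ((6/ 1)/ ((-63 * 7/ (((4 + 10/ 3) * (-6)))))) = 126.15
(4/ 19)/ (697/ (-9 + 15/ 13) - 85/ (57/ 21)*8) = -24/ 38687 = -0.00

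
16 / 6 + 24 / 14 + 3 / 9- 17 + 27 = 103 / 7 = 14.71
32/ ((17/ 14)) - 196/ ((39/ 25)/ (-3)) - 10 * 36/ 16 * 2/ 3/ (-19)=1696671/ 4199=404.07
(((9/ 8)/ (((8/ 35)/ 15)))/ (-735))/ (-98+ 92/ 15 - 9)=0.00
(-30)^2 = 900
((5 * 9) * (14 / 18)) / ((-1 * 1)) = -35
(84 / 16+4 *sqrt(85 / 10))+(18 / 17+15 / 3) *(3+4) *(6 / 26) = 2 *sqrt(34)+13293 / 884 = 26.70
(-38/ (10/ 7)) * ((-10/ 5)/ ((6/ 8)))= 1064/ 15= 70.93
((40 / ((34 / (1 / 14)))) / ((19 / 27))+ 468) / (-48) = -176403 / 18088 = -9.75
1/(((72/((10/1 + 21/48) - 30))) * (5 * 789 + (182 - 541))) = -313/4131072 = -0.00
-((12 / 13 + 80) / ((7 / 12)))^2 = -19244.70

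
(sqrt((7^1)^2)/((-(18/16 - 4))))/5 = 56/115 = 0.49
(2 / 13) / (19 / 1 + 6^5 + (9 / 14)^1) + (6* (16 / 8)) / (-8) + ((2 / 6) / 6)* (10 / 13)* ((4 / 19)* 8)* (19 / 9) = -309841085 / 229846734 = -1.35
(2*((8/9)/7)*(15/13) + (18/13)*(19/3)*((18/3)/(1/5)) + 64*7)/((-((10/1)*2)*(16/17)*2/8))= -825367/5460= -151.17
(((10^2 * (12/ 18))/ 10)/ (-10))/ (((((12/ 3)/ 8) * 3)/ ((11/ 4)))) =-11/ 9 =-1.22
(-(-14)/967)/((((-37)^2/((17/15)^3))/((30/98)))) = 9826/2085021225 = 0.00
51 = 51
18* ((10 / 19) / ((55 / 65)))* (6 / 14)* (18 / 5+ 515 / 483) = 5273892 / 235543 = 22.39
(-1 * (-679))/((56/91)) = 1103.38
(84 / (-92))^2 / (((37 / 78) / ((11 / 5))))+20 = 2335678 / 97865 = 23.87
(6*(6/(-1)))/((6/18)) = -108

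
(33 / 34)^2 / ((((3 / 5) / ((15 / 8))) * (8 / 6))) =81675 / 36992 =2.21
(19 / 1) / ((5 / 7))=26.60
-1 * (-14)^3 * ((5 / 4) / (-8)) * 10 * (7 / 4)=-60025 / 8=-7503.12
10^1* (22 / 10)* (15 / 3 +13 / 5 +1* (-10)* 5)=-4664 / 5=-932.80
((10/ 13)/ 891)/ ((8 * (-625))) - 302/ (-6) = 291505499/ 5791500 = 50.33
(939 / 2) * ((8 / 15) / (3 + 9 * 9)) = 313 / 105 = 2.98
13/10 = 1.30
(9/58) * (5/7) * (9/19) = 405/7714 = 0.05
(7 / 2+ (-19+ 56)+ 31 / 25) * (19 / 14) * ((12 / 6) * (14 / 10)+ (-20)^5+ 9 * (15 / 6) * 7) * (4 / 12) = -1268832436241 / 21000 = -60420592.20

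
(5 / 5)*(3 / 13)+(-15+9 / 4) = -651 / 52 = -12.52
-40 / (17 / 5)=-200 / 17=-11.76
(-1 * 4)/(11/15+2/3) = -2.86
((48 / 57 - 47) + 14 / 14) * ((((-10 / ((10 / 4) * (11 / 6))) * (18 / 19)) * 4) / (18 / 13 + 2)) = 110.31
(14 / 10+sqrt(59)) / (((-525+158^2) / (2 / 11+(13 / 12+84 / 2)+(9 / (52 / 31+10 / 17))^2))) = 540131942 / 159688458435+77161706* sqrt(59) / 31937691687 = 0.02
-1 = -1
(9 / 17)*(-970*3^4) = -707130 / 17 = -41595.88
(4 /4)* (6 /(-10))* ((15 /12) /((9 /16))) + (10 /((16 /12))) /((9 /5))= 2.83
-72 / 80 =-9 / 10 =-0.90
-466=-466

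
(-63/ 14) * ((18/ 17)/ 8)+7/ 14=-0.10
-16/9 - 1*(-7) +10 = 15.22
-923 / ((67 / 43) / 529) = -20995481 / 67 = -313365.39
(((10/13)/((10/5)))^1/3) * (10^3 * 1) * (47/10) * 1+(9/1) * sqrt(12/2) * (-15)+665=49435/39-135 * sqrt(6)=936.88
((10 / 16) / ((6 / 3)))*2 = 5 / 8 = 0.62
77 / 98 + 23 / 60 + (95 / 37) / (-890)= 1612873 / 1383060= 1.17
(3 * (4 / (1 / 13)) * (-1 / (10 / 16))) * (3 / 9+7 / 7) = -1664 / 5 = -332.80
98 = 98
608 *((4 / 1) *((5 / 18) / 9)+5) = 3115.06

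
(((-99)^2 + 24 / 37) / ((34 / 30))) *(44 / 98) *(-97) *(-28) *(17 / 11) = 4221374040 / 259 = 16298741.47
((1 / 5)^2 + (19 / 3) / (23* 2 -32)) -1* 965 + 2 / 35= -1012673 / 1050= -964.45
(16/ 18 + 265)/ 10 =2393/ 90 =26.59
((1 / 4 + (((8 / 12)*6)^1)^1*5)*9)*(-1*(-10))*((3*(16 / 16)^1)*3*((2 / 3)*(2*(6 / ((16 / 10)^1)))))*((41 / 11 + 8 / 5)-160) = -279072135 / 22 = -12685097.05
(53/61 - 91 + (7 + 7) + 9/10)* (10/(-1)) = 45891/61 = 752.31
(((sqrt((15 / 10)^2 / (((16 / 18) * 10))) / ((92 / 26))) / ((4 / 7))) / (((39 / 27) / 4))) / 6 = 189 * sqrt(5) / 3680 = 0.11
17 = 17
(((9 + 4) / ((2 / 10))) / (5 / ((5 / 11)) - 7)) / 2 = 65 / 8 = 8.12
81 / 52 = 1.56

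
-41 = -41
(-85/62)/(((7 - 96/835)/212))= -42.21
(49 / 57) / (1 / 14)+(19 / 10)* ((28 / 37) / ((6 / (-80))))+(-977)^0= -12941 / 2109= -6.14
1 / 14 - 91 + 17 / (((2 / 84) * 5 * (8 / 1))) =-10231 / 140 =-73.08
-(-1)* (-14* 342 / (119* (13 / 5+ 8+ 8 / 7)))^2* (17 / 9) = 7075600 / 319073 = 22.18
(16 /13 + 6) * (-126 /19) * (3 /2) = -17766 /247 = -71.93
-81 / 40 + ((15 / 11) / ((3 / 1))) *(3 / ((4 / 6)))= 9 / 440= 0.02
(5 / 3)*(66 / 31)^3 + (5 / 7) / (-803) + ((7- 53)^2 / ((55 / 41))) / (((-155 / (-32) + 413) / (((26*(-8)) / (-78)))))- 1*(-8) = 1146949010112281 / 33585654394215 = 34.15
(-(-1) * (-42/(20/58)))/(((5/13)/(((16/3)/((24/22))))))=-116116/75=-1548.21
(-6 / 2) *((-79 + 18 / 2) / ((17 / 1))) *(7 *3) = 4410 / 17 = 259.41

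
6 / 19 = 0.32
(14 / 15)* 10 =28 / 3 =9.33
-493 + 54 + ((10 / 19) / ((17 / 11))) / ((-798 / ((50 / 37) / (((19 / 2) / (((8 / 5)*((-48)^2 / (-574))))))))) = -439.00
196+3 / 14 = 2747 / 14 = 196.21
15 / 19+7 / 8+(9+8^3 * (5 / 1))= 390741 / 152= 2570.66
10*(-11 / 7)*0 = 0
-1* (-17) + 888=905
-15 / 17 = -0.88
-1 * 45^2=-2025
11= 11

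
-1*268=-268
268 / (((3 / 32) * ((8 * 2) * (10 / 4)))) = 71.47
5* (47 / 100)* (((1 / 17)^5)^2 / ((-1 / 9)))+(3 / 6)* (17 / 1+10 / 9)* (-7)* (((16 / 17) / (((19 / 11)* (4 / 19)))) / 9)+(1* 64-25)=67834637113779677 / 3265910118727380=20.77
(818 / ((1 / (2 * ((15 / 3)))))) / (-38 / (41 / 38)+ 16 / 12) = -251535 / 1042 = -241.40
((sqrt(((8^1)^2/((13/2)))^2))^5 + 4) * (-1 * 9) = -309251011860/371293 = -832902.89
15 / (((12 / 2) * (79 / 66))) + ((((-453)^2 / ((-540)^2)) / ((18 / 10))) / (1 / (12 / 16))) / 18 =232748479 / 110574720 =2.10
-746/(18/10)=-3730/9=-414.44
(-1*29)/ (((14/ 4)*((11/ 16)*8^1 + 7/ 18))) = -522/ 371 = -1.41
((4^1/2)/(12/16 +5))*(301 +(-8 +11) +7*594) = 1552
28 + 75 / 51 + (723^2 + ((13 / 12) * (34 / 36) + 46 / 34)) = 1919577829 / 3672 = 522760.85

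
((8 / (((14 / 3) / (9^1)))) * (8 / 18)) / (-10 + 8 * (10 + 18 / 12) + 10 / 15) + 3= 669 / 217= 3.08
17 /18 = 0.94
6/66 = 1/11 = 0.09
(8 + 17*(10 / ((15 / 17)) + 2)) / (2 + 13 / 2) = 1408 / 51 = 27.61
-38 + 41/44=-1631/44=-37.07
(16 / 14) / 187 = 8 / 1309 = 0.01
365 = 365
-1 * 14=-14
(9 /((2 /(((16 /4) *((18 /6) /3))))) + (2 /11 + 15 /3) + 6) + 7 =398 /11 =36.18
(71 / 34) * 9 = 639 / 34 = 18.79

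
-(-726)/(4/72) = 13068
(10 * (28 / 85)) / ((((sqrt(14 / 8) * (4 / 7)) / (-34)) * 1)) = -56 * sqrt(7) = -148.16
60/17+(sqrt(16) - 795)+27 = -760.47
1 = 1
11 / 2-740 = -1469 / 2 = -734.50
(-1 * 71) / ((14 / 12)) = -426 / 7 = -60.86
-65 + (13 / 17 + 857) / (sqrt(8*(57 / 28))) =-65 + 7291*sqrt(798) / 969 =147.55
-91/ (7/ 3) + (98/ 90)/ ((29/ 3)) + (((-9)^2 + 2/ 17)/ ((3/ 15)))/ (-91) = -4166911/ 96135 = -43.34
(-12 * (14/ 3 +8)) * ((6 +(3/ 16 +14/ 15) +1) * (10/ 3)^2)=-13715.19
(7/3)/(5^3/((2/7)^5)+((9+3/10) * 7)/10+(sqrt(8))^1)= 294151664800/8277283330106667 - 8960000 * sqrt(2)/8277283330106667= 0.00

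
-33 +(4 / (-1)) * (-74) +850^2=722763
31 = 31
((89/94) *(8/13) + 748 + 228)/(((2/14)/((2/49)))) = 279.02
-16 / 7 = -2.29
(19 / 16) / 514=19 / 8224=0.00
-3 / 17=-0.18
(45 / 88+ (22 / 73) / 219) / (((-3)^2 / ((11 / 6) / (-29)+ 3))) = 5049457 / 30179952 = 0.17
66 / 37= 1.78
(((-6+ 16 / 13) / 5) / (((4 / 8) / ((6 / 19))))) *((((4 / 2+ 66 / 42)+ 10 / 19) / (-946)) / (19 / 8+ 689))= 324384 / 85943570713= 0.00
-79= -79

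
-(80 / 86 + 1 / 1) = -83 / 43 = -1.93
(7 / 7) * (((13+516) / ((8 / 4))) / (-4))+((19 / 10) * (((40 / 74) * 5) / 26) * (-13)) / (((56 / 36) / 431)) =-1611031 / 2072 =-777.52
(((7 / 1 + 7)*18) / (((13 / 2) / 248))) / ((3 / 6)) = 249984 / 13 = 19229.54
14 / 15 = 0.93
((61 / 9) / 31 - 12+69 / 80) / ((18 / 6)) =-243709 / 66960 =-3.64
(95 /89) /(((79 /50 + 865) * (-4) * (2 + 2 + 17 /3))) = -2375 /74554766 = -0.00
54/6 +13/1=22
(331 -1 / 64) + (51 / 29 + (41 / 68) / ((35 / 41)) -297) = 40251689 / 1104320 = 36.45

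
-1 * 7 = -7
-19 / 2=-9.50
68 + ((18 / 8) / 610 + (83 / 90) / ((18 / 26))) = 2740705 / 39528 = 69.34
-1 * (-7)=7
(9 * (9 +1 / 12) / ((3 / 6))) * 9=2943 / 2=1471.50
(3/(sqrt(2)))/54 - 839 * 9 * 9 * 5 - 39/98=-33299949/98 + sqrt(2)/36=-339795.36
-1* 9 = -9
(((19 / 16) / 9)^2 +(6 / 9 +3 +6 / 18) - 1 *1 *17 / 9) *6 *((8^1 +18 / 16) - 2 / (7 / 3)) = 105.59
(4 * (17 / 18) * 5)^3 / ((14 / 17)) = 41760500 / 5103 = 8183.52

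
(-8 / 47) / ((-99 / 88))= 64 / 423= 0.15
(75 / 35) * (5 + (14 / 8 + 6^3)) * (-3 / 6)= -238.66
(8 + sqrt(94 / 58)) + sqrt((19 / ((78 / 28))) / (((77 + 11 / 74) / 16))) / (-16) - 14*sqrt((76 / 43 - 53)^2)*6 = -184708 / 43 - sqrt(121740619) / 148434 + sqrt(1363) / 29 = -4294.34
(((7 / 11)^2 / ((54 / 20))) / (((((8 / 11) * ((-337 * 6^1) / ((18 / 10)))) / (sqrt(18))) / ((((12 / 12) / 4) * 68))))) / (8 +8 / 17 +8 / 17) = -14161 * sqrt(2) / 13523136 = -0.00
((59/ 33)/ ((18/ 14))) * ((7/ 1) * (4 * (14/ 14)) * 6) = 23128/ 99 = 233.62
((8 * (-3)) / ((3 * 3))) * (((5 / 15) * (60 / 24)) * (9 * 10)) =-200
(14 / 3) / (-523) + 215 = 337321 / 1569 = 214.99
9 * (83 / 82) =747 / 82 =9.11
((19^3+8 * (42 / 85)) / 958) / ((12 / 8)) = 583351 / 122145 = 4.78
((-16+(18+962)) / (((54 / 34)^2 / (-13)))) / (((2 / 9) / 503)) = -910869622 / 81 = -11245303.98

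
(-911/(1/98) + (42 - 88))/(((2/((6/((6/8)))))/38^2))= -515935424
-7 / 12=-0.58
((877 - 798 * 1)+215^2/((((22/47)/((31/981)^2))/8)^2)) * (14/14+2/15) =176150372093220263/1680941730192615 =104.79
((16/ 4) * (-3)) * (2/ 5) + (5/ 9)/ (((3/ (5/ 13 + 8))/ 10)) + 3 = 24091/ 1755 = 13.73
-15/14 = -1.07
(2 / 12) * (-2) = -1 / 3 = -0.33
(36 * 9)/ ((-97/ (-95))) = 30780/ 97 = 317.32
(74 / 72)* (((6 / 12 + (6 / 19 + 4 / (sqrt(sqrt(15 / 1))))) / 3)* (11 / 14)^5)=184725497 / 2207229696 + 5958887* 15^(3 / 4) / 217818720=0.29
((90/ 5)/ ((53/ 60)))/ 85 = 216/ 901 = 0.24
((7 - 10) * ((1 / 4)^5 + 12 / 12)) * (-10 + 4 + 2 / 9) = 13325 / 768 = 17.35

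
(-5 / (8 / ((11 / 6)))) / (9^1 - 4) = -11 / 48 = -0.23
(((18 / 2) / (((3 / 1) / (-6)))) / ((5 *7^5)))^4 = 104976 / 49870166436007500625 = 0.00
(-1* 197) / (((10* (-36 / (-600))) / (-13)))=4268.33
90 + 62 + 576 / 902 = 68840 / 451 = 152.64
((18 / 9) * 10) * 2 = 40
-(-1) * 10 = 10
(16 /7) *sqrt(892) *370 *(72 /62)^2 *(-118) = -1810667520 *sqrt(223) /6727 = -4019478.55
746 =746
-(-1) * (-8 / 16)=-1 / 2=-0.50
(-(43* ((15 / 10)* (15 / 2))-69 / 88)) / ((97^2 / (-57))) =2422557 / 827992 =2.93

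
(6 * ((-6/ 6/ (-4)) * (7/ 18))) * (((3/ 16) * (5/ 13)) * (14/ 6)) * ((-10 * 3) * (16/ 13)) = -1225/ 338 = -3.62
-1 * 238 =-238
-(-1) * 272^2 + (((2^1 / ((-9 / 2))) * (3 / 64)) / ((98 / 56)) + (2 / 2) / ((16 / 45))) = 24859565 / 336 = 73986.80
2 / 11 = 0.18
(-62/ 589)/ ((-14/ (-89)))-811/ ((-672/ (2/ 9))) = -23039/ 57456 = -0.40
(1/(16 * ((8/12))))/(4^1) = 3/128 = 0.02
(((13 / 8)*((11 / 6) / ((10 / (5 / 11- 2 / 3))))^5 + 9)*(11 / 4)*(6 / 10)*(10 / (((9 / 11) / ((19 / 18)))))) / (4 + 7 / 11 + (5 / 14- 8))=-2408378332982867707 / 37794383308800000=-63.72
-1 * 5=-5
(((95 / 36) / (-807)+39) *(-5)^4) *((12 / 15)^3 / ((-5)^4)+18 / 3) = 265567425731 / 1815750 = 146257.70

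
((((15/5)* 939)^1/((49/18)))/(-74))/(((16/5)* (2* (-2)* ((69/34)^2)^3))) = 37775295485/2415501600813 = 0.02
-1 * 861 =-861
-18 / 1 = -18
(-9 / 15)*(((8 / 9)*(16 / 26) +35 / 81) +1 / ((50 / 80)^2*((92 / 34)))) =-1.16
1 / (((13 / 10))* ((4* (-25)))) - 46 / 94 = -3037 / 6110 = -0.50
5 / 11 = 0.45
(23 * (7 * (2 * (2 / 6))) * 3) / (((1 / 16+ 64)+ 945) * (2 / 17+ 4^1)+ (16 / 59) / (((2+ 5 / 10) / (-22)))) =12918640 / 166601381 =0.08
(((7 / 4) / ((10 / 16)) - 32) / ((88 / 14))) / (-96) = 511 / 10560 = 0.05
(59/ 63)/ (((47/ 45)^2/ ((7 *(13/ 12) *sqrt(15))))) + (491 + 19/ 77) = 57525 *sqrt(15)/ 8836 + 37826/ 77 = 516.46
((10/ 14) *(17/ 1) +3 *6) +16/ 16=218/ 7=31.14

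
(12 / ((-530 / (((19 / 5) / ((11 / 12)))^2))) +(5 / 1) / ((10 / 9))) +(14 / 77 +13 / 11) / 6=3477596 / 801625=4.34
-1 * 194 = -194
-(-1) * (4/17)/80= 1/340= 0.00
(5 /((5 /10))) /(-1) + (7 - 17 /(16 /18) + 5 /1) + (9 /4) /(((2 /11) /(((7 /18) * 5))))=111 /16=6.94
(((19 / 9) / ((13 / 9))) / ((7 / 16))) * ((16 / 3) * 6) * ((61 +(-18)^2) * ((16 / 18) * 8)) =34242560 / 117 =292671.45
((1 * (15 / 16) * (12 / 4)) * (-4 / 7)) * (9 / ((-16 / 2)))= 405 / 224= 1.81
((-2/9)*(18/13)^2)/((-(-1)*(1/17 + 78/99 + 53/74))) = -2989008/10965227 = -0.27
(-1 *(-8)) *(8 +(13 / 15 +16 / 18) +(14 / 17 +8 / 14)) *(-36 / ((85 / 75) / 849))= -4866685344 / 2023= -2405677.38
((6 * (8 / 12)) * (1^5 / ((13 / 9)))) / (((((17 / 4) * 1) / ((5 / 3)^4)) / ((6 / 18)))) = 10000 / 5967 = 1.68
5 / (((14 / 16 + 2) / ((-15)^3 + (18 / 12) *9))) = -134460 / 23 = -5846.09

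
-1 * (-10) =10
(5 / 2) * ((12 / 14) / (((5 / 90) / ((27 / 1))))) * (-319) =-2325510 / 7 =-332215.71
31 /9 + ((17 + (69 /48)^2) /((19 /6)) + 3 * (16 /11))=3329593 /240768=13.83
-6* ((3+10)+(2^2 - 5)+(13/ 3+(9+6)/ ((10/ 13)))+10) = -275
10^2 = 100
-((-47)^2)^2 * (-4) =19518724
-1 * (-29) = 29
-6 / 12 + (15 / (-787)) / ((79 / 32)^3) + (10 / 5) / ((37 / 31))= 33721514811 / 28713605282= 1.17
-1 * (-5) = 5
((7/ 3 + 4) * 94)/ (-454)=-893/ 681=-1.31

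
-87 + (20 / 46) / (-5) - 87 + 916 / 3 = 9056 / 69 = 131.25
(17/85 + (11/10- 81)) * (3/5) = -2391/50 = -47.82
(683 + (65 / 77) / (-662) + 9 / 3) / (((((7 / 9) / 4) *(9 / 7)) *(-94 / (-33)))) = 104904297 / 108899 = 963.32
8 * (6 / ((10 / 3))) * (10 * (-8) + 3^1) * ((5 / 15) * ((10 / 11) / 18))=-56 / 3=-18.67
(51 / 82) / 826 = 51 / 67732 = 0.00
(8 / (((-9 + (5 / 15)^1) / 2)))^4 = 331776 / 28561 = 11.62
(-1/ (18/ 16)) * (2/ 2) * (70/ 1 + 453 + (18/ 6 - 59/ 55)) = -230968/ 495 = -466.60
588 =588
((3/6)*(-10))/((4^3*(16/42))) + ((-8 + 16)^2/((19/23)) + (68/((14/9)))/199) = 1050051685/13551104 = 77.49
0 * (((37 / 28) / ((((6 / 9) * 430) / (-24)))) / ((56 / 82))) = 0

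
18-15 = 3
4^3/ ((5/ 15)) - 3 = 189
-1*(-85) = 85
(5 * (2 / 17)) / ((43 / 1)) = 0.01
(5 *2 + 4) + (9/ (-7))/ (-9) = 99/ 7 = 14.14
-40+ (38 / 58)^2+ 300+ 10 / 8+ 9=910565 / 3364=270.68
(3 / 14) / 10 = 3 / 140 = 0.02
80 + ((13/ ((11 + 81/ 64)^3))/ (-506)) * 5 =1958164154064/ 24477073225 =80.00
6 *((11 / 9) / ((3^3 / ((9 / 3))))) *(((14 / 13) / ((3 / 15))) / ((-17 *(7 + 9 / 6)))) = -3080 / 101439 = -0.03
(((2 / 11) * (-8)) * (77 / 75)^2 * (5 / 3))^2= 74373376 / 11390625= 6.53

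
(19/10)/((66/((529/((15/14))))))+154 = 832657/4950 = 168.21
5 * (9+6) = 75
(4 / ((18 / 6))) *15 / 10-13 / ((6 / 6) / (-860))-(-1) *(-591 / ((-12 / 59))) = 56351 / 4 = 14087.75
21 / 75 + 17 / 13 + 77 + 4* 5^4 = 838041 / 325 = 2578.59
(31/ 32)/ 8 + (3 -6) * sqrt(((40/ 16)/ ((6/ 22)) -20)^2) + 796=195487/ 256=763.62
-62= -62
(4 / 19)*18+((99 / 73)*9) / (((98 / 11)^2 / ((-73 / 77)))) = 4654197 / 1277332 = 3.64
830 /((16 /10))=2075 /4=518.75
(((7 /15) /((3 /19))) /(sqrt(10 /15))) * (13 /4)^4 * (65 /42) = 625.00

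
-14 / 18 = -7 / 9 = -0.78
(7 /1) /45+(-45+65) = 907 /45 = 20.16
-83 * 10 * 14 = -11620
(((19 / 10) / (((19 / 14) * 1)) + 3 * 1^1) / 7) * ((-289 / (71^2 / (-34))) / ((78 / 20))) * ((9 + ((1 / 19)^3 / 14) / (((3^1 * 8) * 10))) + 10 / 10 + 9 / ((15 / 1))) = 2640434461247 / 792901854108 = 3.33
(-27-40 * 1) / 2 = -67 / 2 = -33.50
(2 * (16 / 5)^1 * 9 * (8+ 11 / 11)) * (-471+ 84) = -1003104 / 5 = -200620.80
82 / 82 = 1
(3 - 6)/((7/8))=-24/7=-3.43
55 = 55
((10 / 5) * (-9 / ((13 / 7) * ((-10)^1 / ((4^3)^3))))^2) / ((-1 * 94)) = -68186900791296 / 198575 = -343381094.25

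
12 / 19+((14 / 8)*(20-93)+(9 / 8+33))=-14135 / 152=-92.99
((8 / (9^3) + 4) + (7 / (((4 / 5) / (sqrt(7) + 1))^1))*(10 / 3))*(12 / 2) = 48373 / 243 + 175*sqrt(7) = 662.07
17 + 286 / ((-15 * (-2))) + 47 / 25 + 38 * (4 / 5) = 4411 / 75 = 58.81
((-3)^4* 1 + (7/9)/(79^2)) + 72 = 8593864/56169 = 153.00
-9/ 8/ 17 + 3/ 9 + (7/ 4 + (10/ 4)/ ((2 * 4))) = 1901/ 816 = 2.33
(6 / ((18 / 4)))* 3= 4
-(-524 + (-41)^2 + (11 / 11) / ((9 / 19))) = -10432 / 9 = -1159.11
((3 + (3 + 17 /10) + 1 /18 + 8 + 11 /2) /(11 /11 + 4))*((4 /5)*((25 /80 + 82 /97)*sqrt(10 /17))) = 1145887*sqrt(170) /4947000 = 3.02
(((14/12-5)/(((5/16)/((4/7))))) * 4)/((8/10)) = -736/21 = -35.05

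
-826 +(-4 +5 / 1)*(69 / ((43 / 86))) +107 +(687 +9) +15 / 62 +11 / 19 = 136437 / 1178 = 115.82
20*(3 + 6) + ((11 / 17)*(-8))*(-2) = 3236 / 17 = 190.35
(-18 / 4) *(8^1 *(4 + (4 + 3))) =-396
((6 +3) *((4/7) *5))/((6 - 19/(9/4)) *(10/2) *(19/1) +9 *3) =-1620/12929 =-0.13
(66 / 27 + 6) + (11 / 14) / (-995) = 1058581 / 125370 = 8.44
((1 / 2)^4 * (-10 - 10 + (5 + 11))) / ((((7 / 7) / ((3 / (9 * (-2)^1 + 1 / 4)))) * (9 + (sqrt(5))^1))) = 27 / 5396 - 3 * sqrt(5) / 5396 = 0.00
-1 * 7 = -7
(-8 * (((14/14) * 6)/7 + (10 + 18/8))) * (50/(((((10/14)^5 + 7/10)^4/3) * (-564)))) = 1045848633257985870250000/23102819347749181226847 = 45.27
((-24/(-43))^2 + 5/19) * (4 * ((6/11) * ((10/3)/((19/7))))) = 11305840/7342379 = 1.54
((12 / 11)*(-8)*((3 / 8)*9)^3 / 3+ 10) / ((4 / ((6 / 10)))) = -53769 / 3520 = -15.28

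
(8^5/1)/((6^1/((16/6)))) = 131072/9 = 14563.56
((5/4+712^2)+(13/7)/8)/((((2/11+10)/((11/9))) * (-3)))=-3435062587/169344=-20284.52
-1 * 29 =-29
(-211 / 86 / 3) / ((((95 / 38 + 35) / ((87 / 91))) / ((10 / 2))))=-6119 / 58695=-0.10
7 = 7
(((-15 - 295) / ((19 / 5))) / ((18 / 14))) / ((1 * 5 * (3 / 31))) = -67270 / 513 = -131.13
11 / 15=0.73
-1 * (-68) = 68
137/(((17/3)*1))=411/17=24.18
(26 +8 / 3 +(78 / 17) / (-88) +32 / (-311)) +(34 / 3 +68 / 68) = 9501683 / 232628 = 40.84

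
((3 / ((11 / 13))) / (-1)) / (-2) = 39 / 22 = 1.77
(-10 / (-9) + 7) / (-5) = -73 / 45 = -1.62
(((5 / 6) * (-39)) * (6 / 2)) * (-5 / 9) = 325 / 6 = 54.17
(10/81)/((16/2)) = 5/324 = 0.02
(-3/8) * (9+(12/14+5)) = -39/7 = -5.57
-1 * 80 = -80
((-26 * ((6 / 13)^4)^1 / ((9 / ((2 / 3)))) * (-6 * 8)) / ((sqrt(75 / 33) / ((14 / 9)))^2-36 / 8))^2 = 4874133569536 / 3512029669681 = 1.39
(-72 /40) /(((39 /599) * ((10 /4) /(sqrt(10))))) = -3594 * sqrt(10) /325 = -34.97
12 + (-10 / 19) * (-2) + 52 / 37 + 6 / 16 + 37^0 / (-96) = 14.82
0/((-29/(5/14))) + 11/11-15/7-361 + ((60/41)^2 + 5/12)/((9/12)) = -37990780/105903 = -358.73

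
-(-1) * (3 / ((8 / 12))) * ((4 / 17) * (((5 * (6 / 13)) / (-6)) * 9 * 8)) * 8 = -51840 / 221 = -234.57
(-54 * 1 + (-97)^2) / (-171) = -9355 / 171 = -54.71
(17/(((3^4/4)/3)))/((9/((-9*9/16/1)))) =-17/12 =-1.42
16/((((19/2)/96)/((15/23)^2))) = 691200/10051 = 68.77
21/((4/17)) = 357/4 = 89.25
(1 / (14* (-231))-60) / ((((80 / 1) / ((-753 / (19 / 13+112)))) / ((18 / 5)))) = 5698402047 / 318010000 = 17.92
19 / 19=1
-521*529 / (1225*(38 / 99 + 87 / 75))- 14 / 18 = -246878222 / 1685061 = -146.51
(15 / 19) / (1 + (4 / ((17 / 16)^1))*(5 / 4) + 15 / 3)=255 / 3458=0.07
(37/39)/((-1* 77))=-37/3003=-0.01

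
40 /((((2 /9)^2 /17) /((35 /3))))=160650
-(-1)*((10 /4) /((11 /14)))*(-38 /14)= -95 /11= -8.64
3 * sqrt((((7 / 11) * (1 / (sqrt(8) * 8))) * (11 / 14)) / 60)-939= -939 +sqrt(15) * 2^(1 / 4) / 80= -938.94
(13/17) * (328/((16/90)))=23985/17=1410.88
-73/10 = -7.30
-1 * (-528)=528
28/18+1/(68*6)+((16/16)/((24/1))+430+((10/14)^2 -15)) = 12508291/29988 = 417.11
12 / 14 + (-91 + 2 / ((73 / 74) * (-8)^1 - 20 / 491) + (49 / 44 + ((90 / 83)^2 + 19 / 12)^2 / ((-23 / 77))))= -543957124082015675 / 4739644294274736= -114.77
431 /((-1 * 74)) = -431 /74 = -5.82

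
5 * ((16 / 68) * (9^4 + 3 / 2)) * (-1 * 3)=-393750 / 17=-23161.76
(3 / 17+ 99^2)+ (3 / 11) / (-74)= 135628629 / 13838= 9801.17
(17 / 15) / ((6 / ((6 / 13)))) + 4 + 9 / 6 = 2179 / 390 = 5.59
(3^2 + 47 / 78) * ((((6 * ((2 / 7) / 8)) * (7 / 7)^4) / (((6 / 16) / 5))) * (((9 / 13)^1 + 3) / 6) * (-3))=-8560 / 169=-50.65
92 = 92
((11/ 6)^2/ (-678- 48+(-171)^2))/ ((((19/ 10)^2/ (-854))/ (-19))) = 516670/ 975213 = 0.53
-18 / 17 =-1.06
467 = 467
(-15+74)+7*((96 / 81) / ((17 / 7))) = 28649 / 459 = 62.42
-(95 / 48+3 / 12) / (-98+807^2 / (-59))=6313 / 31537488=0.00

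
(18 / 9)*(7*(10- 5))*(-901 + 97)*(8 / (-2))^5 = 57630720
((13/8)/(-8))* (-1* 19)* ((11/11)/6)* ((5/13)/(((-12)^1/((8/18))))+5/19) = 0.16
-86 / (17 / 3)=-258 / 17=-15.18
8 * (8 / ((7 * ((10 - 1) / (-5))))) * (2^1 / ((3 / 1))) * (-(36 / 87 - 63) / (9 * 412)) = -96800 / 1693629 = -0.06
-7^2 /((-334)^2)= -49 /111556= -0.00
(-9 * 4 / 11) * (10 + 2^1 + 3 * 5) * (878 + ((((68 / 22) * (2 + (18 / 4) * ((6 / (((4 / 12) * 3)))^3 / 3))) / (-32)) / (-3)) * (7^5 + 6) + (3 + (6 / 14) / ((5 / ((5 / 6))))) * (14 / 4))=-3792699693 / 242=-15672312.78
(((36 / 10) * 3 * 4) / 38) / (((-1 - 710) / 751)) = -9012 / 7505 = -1.20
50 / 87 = 0.57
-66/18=-11/3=-3.67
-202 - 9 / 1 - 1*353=-564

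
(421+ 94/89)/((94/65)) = 2441595/8366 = 291.85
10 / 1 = 10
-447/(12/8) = -298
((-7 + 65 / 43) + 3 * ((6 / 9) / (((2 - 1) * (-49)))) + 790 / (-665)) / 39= -89636 / 520429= -0.17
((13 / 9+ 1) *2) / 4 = 11 / 9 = 1.22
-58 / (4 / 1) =-29 / 2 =-14.50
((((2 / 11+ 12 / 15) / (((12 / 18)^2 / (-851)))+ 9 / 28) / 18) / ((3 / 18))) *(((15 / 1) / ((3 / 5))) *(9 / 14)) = -43419105 / 4312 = -10069.37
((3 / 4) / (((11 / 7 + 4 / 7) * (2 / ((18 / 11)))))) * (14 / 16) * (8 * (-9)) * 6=-11907 / 110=-108.25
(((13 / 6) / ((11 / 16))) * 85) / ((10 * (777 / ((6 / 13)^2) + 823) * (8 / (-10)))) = -4420 / 590117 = -0.01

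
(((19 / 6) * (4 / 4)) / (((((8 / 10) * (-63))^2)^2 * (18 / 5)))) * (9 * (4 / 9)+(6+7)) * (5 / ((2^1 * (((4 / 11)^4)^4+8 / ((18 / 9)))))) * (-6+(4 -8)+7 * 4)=46380508581043150009375 / 1778919799396763198569476096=0.00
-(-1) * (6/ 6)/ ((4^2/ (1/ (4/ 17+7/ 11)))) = 187/ 2608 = 0.07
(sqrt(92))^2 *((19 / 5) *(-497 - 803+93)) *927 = -1955817972 / 5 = -391163594.40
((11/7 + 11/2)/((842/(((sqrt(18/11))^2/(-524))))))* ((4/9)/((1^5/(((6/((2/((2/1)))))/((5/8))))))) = -216/1930285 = -0.00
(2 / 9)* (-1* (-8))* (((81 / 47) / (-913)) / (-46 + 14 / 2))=48 / 557843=0.00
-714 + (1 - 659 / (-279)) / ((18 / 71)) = -1759555 / 2511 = -700.74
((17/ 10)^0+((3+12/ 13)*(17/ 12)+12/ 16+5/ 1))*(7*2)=172.31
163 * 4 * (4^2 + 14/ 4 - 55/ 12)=29177/ 3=9725.67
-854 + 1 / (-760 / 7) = -649047 / 760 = -854.01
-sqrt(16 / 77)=-4*sqrt(77) / 77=-0.46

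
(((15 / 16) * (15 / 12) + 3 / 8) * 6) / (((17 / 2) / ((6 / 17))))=891 / 2312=0.39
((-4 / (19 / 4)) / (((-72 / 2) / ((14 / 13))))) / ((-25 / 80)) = -896 / 11115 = -0.08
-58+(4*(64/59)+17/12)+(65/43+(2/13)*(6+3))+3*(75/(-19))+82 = 156482695/7519668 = 20.81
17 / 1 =17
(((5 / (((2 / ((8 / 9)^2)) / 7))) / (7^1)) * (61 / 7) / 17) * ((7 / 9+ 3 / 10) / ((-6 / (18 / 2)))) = -47336 / 28917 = -1.64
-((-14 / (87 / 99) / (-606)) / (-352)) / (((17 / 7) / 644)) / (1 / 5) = 39445 / 398344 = 0.10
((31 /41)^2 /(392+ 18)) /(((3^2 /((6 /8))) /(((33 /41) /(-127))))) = -10571 /14354865880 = -0.00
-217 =-217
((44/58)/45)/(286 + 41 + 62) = 22/507645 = 0.00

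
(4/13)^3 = 64/2197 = 0.03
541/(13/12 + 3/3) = 6492/25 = 259.68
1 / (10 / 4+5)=2 / 15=0.13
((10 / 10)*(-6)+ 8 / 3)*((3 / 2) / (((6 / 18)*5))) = -3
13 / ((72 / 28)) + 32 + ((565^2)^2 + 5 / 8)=101904600662.68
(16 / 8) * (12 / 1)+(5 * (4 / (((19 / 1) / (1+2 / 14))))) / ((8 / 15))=3492 / 133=26.26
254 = 254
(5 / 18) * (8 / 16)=5 / 36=0.14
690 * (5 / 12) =575 / 2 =287.50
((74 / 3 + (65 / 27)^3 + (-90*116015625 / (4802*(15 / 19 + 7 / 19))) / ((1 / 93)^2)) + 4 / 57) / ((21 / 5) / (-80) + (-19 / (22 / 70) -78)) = 64168721119196083181000 / 547219538185887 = 117263212.74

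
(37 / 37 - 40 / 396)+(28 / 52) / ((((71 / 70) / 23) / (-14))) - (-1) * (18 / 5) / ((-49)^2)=-186532921579 / 1096980885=-170.04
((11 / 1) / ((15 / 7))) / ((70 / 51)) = 187 / 50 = 3.74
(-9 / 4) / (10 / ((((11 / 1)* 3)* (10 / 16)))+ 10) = -297 / 1384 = -0.21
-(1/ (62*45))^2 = -1/ 7784100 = -0.00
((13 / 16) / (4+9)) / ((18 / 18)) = 1 / 16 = 0.06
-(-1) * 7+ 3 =10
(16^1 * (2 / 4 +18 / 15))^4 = 342102016 / 625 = 547363.23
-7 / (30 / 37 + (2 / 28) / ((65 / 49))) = -33670 / 4159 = -8.10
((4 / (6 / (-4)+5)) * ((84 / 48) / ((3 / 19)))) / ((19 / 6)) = 4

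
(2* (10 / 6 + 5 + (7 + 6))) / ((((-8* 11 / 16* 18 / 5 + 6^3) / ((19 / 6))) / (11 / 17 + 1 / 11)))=0.47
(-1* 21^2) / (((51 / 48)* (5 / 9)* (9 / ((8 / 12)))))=-4704 / 85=-55.34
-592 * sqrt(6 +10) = -2368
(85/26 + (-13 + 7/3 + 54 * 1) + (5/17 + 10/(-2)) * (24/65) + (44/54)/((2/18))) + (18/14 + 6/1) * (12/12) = 552131/9282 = 59.48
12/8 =3/2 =1.50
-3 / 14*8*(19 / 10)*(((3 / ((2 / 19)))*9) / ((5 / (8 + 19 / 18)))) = -529587 / 350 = -1513.11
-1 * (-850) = 850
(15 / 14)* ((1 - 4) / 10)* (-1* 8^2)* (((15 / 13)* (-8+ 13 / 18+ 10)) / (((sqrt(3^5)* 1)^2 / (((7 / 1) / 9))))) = 1960 / 9477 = 0.21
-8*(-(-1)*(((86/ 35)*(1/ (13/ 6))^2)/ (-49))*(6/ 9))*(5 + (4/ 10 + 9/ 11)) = 0.35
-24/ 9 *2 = -16/ 3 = -5.33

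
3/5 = 0.60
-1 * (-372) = 372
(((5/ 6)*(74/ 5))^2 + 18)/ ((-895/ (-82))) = 125542/ 8055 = 15.59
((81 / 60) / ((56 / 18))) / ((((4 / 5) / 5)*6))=405 / 896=0.45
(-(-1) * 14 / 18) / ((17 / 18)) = 14 / 17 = 0.82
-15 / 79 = -0.19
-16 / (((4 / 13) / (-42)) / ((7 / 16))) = 1911 / 2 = 955.50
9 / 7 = 1.29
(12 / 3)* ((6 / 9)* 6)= 16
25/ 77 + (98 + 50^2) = 200071/ 77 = 2598.32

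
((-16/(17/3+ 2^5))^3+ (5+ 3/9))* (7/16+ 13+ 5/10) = 317141903/4328691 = 73.27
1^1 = 1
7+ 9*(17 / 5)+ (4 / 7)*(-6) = 1196 / 35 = 34.17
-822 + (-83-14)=-919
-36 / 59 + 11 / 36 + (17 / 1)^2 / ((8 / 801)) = 122919365 / 4248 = 28935.82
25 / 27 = 0.93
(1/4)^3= 1/64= 0.02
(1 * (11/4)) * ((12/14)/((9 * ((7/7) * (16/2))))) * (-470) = -2585/168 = -15.39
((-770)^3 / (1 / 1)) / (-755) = 91306600 / 151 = 604679.47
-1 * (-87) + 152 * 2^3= 1303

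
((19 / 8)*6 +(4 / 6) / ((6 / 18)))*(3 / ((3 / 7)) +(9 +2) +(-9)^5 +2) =-3836885 / 4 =-959221.25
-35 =-35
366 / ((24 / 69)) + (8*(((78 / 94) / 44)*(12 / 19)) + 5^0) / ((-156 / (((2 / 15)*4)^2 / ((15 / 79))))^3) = 94284048365425534433591 / 89602326873210937500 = 1052.25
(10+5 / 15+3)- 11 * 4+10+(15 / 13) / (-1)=-851 / 39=-21.82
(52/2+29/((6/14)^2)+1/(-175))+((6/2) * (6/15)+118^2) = 22221806/1575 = 14109.08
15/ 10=3/ 2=1.50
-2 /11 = -0.18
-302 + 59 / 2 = -545 / 2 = -272.50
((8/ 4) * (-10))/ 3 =-20/ 3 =-6.67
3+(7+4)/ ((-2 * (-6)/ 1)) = 3.92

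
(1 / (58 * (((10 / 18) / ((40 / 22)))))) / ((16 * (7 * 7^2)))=9 / 875336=0.00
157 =157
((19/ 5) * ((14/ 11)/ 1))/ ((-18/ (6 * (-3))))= 266/ 55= 4.84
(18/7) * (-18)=-324/7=-46.29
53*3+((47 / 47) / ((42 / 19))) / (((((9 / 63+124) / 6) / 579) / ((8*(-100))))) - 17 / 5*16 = -43549513 / 4345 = -10022.90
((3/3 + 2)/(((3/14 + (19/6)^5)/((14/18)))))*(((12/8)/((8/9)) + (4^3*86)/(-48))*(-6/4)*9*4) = 774859932/17344357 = 44.68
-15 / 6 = -5 / 2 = -2.50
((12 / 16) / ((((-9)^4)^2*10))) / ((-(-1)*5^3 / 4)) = 1 / 17936133750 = 0.00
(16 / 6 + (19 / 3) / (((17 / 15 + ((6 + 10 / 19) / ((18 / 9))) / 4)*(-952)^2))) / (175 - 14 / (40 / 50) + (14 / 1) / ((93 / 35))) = 124856232121 / 7621002712400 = 0.02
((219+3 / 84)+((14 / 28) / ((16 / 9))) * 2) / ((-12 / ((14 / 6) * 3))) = -24595 / 192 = -128.10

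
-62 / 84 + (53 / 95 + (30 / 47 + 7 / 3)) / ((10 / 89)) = 9587373 / 312550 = 30.67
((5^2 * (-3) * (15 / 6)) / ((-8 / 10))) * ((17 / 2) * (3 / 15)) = 6375 / 16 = 398.44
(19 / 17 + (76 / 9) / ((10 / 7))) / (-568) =-0.01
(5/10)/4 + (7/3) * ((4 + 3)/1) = 395/24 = 16.46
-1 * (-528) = 528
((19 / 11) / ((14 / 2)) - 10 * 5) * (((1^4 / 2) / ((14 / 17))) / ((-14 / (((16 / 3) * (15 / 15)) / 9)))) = 43418 / 33957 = 1.28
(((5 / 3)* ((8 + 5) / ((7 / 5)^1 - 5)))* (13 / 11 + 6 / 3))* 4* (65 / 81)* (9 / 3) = -1478750 / 8019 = -184.41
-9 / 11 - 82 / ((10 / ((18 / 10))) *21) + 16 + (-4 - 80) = -133828 / 1925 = -69.52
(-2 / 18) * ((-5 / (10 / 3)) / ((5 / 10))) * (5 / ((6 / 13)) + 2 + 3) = 95 / 18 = 5.28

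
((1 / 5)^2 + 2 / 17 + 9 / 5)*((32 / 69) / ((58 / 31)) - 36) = -11904256 / 170085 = -69.99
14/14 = 1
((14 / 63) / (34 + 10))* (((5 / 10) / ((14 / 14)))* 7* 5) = 35 / 396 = 0.09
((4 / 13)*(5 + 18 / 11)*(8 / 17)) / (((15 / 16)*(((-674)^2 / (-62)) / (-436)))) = 252587008 / 4141293585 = 0.06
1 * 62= 62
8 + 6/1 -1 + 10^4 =10013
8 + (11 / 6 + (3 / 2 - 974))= -962.67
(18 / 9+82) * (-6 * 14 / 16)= -441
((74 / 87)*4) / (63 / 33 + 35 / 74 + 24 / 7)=1686608 / 2880483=0.59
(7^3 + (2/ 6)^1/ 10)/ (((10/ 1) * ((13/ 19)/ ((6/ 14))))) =195529/ 9100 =21.49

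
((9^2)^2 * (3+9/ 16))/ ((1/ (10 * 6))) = 5609655/ 4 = 1402413.75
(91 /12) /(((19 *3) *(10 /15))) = 91 /456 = 0.20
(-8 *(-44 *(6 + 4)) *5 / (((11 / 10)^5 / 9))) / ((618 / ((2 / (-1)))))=-480000000 / 1508023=-318.30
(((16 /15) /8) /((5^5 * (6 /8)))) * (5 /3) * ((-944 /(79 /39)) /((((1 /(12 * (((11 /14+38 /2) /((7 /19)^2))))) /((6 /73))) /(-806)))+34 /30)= 12818652369918856 /2503508765625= 5120.27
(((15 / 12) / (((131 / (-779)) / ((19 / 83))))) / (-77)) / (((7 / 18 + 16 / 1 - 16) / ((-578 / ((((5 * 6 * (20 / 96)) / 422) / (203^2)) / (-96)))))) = 5246516970125568 / 598015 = 8773219685.33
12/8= 1.50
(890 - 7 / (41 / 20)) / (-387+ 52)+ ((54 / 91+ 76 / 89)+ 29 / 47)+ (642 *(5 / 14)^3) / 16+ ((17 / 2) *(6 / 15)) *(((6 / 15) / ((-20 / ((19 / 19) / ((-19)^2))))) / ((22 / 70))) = 405325912241974103 / 325539630398382400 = 1.25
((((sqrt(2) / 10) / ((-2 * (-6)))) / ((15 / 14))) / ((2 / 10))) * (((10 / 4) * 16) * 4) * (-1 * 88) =-774.36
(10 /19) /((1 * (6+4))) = 1 /19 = 0.05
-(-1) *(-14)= -14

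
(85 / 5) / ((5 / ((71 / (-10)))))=-1207 / 50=-24.14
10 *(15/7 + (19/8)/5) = 26.18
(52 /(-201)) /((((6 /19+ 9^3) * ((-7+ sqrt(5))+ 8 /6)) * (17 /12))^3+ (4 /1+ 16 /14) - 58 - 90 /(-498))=1435375947904895249423810587584 * sqrt(5) /1203366382601626018289043049259554194990943+ 3781502132437660718870317315872 /1203366382601626018289043049259554194990943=0.00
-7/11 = -0.64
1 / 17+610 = 10371 / 17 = 610.06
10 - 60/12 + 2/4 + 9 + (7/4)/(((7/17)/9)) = 211/4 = 52.75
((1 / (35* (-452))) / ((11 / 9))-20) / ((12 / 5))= -3480409 / 417648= -8.33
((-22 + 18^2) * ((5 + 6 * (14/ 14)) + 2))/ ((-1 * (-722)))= 1963/ 361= 5.44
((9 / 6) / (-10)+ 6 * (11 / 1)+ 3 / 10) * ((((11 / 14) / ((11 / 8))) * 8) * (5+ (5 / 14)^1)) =1620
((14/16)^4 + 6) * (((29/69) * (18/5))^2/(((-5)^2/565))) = 23073347169/67712000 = 340.76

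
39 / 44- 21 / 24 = 0.01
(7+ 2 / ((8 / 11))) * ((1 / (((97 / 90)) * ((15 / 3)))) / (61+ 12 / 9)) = 1053 / 36278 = 0.03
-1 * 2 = -2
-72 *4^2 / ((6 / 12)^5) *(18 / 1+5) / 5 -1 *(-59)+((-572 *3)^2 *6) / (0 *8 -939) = -294738161 / 1565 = -188331.09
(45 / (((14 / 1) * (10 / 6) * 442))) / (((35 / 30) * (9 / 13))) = 9 / 1666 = 0.01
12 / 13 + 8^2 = 844 / 13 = 64.92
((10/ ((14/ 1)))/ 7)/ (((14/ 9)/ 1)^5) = 295245/ 26353376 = 0.01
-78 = -78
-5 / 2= -2.50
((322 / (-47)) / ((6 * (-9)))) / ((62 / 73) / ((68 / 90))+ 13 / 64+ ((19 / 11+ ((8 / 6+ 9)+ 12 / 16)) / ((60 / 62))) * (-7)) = -100471360 / 72330389103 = -0.00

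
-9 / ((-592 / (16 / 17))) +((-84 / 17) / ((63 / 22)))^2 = 287905 / 96237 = 2.99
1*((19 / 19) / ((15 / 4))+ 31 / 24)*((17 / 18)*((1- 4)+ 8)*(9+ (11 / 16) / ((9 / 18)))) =263857 / 3456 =76.35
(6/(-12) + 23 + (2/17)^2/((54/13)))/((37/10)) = 1755935/288711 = 6.08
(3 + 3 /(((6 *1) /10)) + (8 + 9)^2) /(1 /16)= 4752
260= 260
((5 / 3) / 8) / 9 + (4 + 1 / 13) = 11513 / 2808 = 4.10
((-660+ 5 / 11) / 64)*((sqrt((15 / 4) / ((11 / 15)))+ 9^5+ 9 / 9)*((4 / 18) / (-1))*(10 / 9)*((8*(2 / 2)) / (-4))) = -1071019375 / 3564 - 181375*sqrt(11) / 52272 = -300521.99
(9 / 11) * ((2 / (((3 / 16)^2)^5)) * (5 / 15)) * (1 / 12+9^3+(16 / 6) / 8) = 4812012638961664 / 649539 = 7408350597.83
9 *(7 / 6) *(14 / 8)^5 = 352947 / 2048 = 172.34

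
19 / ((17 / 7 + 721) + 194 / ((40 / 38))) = 1330 / 63541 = 0.02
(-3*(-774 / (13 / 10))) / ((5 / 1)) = 4644 / 13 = 357.23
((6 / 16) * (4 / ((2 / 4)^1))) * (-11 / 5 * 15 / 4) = -99 / 4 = -24.75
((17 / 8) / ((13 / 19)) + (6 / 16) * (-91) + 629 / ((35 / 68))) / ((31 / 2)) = 2167689 / 28210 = 76.84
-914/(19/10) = -9140/19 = -481.05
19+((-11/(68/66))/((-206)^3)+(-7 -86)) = -21994408693/297221744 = -74.00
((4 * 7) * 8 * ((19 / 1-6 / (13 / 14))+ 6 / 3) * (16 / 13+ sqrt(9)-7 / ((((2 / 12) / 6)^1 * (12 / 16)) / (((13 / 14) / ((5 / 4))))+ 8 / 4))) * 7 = 7597576224 / 427739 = 17762.18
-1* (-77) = 77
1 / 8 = 0.12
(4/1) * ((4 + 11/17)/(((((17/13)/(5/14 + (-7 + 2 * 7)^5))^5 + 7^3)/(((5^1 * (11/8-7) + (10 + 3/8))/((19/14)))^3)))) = -7572795346805109782943535618132525765331/62458823974202498048402629462858576850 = -121.24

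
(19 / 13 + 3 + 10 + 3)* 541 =122807 / 13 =9446.69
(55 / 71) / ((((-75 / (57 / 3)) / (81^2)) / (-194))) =88674102 / 355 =249786.20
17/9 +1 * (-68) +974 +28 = 8423/9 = 935.89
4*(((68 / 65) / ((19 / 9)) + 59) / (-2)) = -146954 / 1235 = -118.99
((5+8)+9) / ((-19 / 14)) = -308 / 19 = -16.21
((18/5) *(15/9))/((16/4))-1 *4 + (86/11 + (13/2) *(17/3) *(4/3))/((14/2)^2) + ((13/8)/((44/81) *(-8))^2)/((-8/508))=-5946929147/874266624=-6.80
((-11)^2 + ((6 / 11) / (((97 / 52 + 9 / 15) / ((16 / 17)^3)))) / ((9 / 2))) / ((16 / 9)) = 37737441627 / 554265008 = 68.09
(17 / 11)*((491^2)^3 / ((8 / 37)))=8813321199667563389 / 88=100151377268949583.97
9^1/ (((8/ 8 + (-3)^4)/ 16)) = 1.76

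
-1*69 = -69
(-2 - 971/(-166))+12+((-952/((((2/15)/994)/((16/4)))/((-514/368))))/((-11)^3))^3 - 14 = -125913199474195077110830042121/4762398826361902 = -26439028746860.09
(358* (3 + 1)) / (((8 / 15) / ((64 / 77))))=171840 / 77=2231.69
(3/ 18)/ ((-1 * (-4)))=1/ 24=0.04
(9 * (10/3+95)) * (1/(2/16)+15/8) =69915/8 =8739.38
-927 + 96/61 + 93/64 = -923.97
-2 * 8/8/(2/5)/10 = -0.50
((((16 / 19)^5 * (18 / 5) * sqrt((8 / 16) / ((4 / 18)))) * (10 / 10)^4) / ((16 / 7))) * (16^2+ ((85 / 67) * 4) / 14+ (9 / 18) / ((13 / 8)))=256.79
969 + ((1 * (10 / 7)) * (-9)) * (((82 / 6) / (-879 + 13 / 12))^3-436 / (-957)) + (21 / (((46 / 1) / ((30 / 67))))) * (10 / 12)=1550323409219309900661 / 1609366559233613950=963.31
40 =40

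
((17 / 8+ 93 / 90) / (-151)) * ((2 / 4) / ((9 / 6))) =-379 / 54360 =-0.01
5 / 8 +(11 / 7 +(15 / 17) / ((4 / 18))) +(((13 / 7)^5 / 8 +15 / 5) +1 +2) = 8530691 / 571438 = 14.93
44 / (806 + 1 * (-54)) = 11 / 188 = 0.06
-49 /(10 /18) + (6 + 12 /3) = -391 /5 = -78.20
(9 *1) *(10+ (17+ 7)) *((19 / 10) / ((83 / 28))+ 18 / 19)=3832344 / 7885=486.03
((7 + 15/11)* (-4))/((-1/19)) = 6992/11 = 635.64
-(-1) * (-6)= -6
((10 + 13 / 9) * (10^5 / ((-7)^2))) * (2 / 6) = 10300000 / 1323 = 7785.34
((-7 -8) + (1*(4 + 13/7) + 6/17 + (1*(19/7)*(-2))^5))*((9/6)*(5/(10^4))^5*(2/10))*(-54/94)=54655126731/2148606880000000000000000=0.00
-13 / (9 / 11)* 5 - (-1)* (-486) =-5089 / 9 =-565.44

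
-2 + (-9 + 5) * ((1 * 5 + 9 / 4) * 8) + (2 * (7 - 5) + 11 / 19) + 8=-4207 / 19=-221.42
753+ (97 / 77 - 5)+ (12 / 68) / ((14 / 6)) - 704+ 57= 133957 / 1309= 102.34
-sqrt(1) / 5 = -1 / 5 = -0.20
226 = 226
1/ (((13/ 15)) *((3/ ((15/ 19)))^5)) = 46875/ 32189287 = 0.00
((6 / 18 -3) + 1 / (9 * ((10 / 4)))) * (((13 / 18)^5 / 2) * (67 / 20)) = -1467721229 / 1700611200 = -0.86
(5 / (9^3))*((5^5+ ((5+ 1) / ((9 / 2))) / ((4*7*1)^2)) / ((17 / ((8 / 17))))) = 18375010 / 30970107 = 0.59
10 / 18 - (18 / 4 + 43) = -845 / 18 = -46.94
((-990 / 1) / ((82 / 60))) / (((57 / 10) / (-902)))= 2178000 / 19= 114631.58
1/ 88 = 0.01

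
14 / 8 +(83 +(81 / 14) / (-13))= 30687 / 364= 84.30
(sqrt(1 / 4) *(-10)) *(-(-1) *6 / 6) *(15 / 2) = -75 / 2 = -37.50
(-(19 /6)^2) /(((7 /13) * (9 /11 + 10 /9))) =-51623 /5348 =-9.65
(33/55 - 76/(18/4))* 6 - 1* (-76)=-326/15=-21.73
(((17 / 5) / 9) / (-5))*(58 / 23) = -0.19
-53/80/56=-53/4480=-0.01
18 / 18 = 1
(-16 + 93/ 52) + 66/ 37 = -23911/ 1924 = -12.43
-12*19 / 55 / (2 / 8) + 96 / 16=-582 / 55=-10.58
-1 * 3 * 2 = -6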